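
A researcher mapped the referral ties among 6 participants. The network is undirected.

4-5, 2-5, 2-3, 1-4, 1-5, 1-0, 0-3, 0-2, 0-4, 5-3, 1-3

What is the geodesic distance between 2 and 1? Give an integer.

One shortest route is 2 – 5 – 1, which uses 2 edges, and 2 and 1 are not directly tied, so nothing shorter exists. So d(2,1) = 2.

2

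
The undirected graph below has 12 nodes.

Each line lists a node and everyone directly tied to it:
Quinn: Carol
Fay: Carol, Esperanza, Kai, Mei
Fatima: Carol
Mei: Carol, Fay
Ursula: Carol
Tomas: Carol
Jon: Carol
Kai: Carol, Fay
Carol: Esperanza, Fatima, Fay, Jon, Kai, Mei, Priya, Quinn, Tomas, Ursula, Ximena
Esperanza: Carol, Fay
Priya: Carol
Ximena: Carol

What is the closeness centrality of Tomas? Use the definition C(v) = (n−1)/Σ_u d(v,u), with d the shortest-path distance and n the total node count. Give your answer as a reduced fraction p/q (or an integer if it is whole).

11/21

Distances from Tomas: Carol:1, Esperanza:2, Fatima:2, Fay:2, Jon:2, Kai:2, Mei:2, Priya:2, Quinn:2, Ursula:2, Ximena:2. Sum = 21.
n = 12, so closeness = 11/21.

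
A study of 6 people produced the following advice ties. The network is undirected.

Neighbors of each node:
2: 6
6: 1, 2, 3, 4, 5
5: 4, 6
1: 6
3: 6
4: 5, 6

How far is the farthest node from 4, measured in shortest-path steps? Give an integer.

2

Distances from 4: 1:2, 2:2, 3:2, 5:1, 6:1.
The largest is 2 (to 1, 3, and 2), so the eccentricity of 4 is 2.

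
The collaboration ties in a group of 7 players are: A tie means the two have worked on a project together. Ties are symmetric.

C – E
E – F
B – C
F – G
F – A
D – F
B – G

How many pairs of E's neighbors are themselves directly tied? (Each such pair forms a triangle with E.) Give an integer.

0

E's neighbors are C and F, but none of them are tied to each other, so no triangle contains E.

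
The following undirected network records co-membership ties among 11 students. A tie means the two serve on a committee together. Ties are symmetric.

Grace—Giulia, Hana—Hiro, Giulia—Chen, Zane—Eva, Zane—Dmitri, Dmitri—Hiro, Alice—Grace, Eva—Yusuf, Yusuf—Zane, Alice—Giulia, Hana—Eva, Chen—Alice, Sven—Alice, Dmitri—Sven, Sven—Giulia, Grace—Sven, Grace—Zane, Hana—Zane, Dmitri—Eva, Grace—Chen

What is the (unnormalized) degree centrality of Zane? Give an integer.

Zane is directly tied to Dmitri, Eva, Grace, Hana, and Yusuf. That is 5 neighbors, so the degree of Zane is 5.

5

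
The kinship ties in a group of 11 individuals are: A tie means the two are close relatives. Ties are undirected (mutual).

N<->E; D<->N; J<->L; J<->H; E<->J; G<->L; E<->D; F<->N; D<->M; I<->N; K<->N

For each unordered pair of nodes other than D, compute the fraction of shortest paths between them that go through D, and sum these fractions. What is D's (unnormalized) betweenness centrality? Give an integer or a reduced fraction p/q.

Pairs whose geodesics pass through D — K–M: 1; E–M: 1; M–H: 1; M–I: 1; M–N: 1; M–F: 1; M–L: 1; M–J: 1; M–G: 1.
All other pairs contribute 0.
Summing the contributions gives betweenness(D) = 9.

9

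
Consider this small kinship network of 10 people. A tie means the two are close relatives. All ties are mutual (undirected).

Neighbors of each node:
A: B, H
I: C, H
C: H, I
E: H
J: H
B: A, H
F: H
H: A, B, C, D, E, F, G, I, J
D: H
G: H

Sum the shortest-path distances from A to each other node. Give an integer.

16

Distances from A: B:1, C:2, D:2, E:2, F:2, G:2, H:1, I:2, J:2.
Sum = 1 + 2 + 2 + 2 + 2 + 2 + 1 + 2 + 2 = 16.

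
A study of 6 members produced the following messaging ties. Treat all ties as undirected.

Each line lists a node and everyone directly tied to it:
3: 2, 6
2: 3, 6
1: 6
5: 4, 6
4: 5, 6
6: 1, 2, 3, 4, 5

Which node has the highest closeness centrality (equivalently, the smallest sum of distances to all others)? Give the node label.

6

Farness (sum of distances to all others) for each node — 1:9, 2:8, 3:8, 4:8, 5:8, 6:5.
The smallest farness is 5, for 6, so 6 has the highest closeness.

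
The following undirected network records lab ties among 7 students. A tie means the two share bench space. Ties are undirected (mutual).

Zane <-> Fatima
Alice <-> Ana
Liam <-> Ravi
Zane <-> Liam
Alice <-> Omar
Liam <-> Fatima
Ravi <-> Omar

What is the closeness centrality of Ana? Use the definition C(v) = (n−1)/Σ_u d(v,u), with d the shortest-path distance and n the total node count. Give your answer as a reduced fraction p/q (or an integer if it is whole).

3/10

Distances from Ana: Alice:1, Fatima:5, Liam:4, Omar:2, Ravi:3, Zane:5. Sum = 20.
n = 7, so closeness = 6/20 = 3/10.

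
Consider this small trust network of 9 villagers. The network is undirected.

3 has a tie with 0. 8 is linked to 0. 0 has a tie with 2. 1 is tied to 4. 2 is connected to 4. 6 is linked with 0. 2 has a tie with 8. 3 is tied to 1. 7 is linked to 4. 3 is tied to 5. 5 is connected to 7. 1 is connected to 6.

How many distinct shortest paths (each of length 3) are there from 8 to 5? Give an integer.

The shortest distance is 3, and the only length-3 path is 8–0–3–5. So there is exactly 1 shortest path.

1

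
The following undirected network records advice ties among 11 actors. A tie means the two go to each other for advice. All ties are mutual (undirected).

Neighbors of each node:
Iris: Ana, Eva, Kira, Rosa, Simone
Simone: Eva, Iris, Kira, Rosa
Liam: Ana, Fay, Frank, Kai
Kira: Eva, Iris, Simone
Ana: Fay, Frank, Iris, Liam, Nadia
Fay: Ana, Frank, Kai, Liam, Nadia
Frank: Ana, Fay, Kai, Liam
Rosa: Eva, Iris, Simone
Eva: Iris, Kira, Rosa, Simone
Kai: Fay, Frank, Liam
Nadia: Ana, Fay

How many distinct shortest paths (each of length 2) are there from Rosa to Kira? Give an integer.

The shortest distance is 2. The length-2 paths are: Rosa–Iris–Kira; Rosa–Eva–Kira; Rosa–Simone–Kira.
That gives 3 distinct shortest paths.

3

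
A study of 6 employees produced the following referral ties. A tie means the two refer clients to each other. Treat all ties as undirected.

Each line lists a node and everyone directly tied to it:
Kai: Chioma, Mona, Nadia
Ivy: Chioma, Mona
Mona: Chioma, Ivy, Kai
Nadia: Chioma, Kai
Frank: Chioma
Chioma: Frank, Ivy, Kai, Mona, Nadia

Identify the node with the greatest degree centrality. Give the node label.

Degrees — Chioma:5, Frank:1, Ivy:2, Kai:3, Mona:3, Nadia:2.
The maximum is 5, attained only by Chioma.

Chioma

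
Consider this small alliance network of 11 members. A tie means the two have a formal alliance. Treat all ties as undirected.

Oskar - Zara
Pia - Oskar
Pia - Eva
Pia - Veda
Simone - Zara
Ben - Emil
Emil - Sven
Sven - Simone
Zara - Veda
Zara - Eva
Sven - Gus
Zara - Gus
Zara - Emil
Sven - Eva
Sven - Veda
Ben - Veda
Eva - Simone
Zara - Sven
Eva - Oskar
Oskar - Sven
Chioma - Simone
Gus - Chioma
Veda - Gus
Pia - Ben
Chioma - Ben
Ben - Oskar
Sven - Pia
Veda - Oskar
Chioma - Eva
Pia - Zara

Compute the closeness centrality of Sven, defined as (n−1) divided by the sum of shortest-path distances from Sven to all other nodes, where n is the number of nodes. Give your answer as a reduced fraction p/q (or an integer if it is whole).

Distances from Sven: Ben:2, Chioma:2, Emil:1, Eva:1, Gus:1, Oskar:1, Pia:1, Simone:1, Veda:1, Zara:1. Sum = 12.
n = 11, so closeness = 10/12 = 5/6.

5/6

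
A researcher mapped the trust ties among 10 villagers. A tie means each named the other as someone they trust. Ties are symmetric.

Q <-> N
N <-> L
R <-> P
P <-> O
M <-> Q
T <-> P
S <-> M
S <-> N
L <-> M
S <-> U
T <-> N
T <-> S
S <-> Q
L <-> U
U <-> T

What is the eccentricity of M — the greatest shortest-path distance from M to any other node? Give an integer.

Distances from M: L:1, N:2, O:4, P:3, Q:1, R:4, S:1, T:2, U:2.
The largest is 4 (to O and R), so the eccentricity of M is 4.

4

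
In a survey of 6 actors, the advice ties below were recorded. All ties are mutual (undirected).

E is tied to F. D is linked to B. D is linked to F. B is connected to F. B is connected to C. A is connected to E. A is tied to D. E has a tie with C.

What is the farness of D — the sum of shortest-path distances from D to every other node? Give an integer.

7

Distances from D: A:1, B:1, C:2, E:2, F:1.
Sum = 1 + 1 + 2 + 2 + 1 = 7.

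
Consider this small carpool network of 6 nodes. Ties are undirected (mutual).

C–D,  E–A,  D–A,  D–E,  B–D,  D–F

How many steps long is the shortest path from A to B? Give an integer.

One shortest route is A – D – B, which uses 2 edges, and A and B are not directly tied, so nothing shorter exists. So d(A,B) = 2.

2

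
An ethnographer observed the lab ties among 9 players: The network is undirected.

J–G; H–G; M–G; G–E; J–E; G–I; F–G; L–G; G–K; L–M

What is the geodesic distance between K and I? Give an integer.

One shortest route is K – G – I, which uses 2 edges, and K and I are not directly tied, so nothing shorter exists. So d(K,I) = 2.

2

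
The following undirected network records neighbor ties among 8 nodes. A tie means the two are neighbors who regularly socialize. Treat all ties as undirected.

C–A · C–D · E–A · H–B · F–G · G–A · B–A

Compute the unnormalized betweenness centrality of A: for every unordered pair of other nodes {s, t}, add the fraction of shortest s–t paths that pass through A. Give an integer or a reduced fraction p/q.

Pairs whose geodesics pass through A — E–H: 1; E–F: 1; E–D: 1; E–C: 1; E–G: 1; E–B: 1; H–F: 1; H–D: 1; H–C: 1; H–G: 1; F–D: 1; F–C: 1; F–B: 1; D–G: 1 … (+4 more pairs).
All other pairs contribute 0.
Summing the contributions gives betweenness(A) = 18.

18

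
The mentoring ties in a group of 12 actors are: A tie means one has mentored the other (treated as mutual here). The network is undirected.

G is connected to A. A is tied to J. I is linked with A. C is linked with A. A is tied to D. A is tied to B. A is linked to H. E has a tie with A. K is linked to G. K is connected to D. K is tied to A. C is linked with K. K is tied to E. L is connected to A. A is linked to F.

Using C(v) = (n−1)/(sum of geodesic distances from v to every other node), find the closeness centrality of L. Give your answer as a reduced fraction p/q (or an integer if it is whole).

11/21

Distances from L: A:1, B:2, C:2, D:2, E:2, F:2, G:2, H:2, I:2, J:2, K:2. Sum = 21.
n = 12, so closeness = 11/21.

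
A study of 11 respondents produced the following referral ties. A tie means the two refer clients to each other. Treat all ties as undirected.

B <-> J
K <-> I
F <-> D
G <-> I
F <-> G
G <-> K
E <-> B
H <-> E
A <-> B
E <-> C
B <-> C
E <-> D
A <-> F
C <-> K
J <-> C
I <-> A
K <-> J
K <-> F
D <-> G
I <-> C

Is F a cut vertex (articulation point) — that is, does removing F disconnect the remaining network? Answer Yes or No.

No

Even without F, every remaining node can still reach every other (the residual graph is connected), so F is not a cut vertex.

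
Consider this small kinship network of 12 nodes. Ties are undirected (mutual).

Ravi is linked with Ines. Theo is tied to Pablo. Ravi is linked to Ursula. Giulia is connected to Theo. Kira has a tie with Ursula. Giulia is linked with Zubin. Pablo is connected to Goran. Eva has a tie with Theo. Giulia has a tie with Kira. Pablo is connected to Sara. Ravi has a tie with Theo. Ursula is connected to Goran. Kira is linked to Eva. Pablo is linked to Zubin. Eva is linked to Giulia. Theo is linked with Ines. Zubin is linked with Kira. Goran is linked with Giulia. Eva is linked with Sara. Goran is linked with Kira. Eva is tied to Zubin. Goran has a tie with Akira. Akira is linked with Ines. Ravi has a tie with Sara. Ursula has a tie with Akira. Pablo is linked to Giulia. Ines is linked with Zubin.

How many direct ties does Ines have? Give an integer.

Ines is directly tied to Akira, Ravi, Theo, and Zubin. That is 4 neighbors, so the degree of Ines is 4.

4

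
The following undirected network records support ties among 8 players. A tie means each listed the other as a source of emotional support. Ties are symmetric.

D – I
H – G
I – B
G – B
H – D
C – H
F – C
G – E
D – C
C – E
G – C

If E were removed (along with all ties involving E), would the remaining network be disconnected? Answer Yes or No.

Even without E, every remaining node can still reach every other (the residual graph is connected), so E is not a cut vertex.

No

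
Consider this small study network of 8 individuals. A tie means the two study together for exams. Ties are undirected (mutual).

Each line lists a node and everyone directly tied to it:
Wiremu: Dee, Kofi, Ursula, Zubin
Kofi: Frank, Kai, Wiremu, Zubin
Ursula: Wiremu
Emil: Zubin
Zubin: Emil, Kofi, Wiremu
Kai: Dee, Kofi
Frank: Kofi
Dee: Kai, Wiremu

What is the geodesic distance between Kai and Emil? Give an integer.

3

One shortest route is Kai – Kofi – Zubin – Emil, which uses 3 edges, and at distance 2 from Kai we only reach {Frank, Wiremu, Zubin}, which does not include Emil. So d(Kai,Emil) = 3.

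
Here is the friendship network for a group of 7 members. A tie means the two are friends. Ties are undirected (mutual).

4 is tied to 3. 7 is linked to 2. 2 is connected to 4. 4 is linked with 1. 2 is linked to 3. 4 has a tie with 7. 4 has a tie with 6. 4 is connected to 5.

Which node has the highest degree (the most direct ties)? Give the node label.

Degrees — 1:1, 2:3, 3:2, 4:6, 5:1, 6:1, 7:2.
The maximum is 6, attained only by 4.

4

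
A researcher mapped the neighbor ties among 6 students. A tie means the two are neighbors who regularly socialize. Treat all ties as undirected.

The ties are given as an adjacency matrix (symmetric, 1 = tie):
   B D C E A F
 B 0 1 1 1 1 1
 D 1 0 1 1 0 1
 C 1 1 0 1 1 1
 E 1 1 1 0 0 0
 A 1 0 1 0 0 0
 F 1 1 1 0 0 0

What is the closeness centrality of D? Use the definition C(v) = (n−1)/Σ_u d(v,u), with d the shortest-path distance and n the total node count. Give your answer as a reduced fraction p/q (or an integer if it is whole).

5/6

Distances from D: A:2, B:1, C:1, E:1, F:1. Sum = 6.
n = 6, so closeness = 5/6.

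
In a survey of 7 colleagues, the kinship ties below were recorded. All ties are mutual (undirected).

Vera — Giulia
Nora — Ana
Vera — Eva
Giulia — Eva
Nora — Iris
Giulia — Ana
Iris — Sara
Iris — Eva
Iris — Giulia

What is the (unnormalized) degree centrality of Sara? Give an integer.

1

Sara is directly tied to Iris. That is 1 neighbor, so the degree of Sara is 1.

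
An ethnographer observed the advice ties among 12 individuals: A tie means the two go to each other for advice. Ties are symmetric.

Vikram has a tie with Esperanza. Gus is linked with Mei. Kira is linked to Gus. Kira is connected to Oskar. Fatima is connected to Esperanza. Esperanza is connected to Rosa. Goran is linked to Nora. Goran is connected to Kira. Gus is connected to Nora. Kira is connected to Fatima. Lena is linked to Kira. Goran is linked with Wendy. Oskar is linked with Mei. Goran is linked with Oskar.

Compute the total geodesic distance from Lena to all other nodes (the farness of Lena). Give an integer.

Distances from Lena: Esperanza:3, Fatima:2, Goran:2, Gus:2, Kira:1, Mei:3, Nora:3, Oskar:2, Rosa:4, Vikram:4, Wendy:3.
Sum = 3 + 2 + 2 + 2 + 1 + 3 + 3 + 2 + 4 + 4 + 3 = 29.

29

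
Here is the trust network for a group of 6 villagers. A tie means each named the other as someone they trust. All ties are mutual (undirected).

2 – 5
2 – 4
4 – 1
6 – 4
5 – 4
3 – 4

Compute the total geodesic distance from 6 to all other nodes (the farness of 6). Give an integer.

Distances from 6: 1:2, 2:2, 3:2, 4:1, 5:2.
Sum = 2 + 2 + 2 + 1 + 2 = 9.

9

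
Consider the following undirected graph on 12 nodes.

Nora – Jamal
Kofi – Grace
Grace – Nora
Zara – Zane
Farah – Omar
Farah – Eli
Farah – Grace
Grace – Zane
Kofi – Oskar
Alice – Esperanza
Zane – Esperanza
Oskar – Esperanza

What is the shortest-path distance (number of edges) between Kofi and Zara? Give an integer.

3

One shortest route is Kofi – Grace – Zane – Zara, which uses 3 edges, and at distance 2 from Kofi we only reach {Esperanza, Farah, Nora, Zane}, which does not include Zara. So d(Kofi,Zara) = 3.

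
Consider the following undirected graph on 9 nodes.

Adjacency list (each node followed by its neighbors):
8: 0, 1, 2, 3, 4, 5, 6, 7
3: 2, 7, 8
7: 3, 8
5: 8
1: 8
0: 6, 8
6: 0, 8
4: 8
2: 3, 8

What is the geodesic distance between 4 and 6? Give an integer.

2

One shortest route is 4 – 8 – 6, which uses 2 edges, and 4 and 6 are not directly tied, so nothing shorter exists. So d(4,6) = 2.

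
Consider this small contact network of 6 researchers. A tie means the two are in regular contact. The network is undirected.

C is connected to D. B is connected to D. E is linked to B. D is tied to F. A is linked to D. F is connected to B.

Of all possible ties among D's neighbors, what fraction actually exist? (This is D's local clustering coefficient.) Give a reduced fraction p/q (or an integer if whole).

D's neighbors: A, B, C, and F (k = 4).
Possible neighbor pairs: C(4,2) = 6. Edges among them: B–F → e = 1.
Clustering(D) = 1/6.

1/6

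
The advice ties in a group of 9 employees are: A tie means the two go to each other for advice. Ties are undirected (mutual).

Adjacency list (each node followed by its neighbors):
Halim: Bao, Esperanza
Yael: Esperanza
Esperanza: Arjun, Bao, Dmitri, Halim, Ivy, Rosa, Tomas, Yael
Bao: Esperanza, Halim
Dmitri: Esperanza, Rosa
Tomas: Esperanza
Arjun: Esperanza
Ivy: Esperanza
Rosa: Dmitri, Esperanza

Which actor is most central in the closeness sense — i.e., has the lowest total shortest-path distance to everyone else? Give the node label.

Esperanza

Farness (sum of distances to all others) for each node — Arjun:15, Bao:14, Dmitri:14, Esperanza:8, Halim:14, Ivy:15, Rosa:14, Tomas:15, Yael:15.
The smallest farness is 8, for Esperanza, so Esperanza has the highest closeness.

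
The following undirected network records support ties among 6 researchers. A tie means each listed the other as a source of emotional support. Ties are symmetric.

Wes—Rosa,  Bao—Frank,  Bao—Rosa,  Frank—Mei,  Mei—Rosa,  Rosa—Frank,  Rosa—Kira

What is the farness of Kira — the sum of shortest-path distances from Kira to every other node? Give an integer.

9

Distances from Kira: Bao:2, Frank:2, Mei:2, Rosa:1, Wes:2.
Sum = 2 + 2 + 2 + 1 + 2 = 9.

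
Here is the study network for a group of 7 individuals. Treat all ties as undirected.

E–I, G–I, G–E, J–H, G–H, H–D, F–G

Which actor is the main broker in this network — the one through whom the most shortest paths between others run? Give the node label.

G

Unnormalized betweenness of each node: D:0, E:0, F:0, G:11, H:9, I:0, J:0.
G has the largest value, 11, making it the main broker — the node through which the most shortest paths run.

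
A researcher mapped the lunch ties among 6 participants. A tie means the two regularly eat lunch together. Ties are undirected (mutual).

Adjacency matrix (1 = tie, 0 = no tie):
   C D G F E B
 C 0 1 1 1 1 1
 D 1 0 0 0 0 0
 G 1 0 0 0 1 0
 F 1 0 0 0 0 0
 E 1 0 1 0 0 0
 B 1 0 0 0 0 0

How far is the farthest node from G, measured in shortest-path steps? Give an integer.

Distances from G: B:2, C:1, D:2, E:1, F:2.
The largest is 2 (to D, F, and B), so the eccentricity of G is 2.

2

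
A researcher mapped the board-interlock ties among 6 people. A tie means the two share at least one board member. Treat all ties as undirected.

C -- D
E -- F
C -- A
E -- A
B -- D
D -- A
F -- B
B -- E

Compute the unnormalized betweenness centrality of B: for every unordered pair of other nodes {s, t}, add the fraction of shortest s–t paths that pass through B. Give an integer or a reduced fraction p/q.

2

Pairs whose geodesics pass through B — C–F: 1/2; D–F: 1; D–E: 1/2.
All other pairs contribute 0.
Summing the contributions gives betweenness(B) = 2.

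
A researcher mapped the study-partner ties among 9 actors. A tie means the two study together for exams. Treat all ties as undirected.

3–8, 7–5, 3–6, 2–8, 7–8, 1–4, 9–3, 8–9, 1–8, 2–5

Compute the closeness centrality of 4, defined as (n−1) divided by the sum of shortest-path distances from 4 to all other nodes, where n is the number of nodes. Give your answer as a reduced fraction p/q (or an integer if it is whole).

Distances from 4: 1:1, 2:3, 3:3, 5:4, 6:4, 7:3, 8:2, 9:3. Sum = 23.
n = 9, so closeness = 8/23.

8/23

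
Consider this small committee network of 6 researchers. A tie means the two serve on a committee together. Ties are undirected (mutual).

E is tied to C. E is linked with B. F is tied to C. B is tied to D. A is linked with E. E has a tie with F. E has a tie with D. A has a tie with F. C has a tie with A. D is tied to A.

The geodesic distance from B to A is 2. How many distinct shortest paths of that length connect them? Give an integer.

2

The shortest distance is 2. The length-2 paths are: B–D–A; B–E–A.
That gives 2 distinct shortest paths.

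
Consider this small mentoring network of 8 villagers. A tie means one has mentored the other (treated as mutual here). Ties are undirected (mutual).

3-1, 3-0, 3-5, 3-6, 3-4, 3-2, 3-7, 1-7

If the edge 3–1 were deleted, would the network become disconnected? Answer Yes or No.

Even without that edge, 3 still reaches 1 via 3 – 7 – 1, so the network stays connected. Not a bridge.

No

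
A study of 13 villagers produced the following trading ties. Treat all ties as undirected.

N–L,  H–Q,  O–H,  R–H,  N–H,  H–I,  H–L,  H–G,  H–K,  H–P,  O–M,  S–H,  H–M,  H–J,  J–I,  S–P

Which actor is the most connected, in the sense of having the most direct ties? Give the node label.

Degrees — G:1, H:12, I:2, J:2, K:1, L:2, M:2, N:2, O:2, P:2, Q:1, R:1, S:2.
The maximum is 12, attained only by H.

H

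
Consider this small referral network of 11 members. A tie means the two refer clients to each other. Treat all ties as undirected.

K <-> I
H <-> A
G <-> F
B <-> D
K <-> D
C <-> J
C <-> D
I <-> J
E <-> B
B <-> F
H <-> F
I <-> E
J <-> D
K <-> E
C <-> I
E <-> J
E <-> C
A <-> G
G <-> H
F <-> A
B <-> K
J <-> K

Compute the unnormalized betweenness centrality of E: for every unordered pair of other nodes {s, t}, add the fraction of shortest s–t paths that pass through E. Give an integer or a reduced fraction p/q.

Pairs whose geodesics pass through E — B–J: 1/3; B–I: 1/2; B–C: 1/2; J–A: 1/3; J–G: 1/3; J–F: 1/3; J–H: 1/3; K–C: 1/4; I–A: 1/2; I–G: 1/2; I–F: 1/2; I–H: 1/2; C–A: 1/2; C–G: 1/2 … (+2 more pairs).
All other pairs contribute 0.
Summing the contributions gives betweenness(E) = 83/12.

83/12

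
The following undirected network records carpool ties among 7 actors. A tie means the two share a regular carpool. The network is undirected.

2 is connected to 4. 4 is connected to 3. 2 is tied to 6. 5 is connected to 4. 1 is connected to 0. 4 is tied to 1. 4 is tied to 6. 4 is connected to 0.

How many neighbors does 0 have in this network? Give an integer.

0 is directly tied to 1 and 4. That is 2 neighbors, so the degree of 0 is 2.

2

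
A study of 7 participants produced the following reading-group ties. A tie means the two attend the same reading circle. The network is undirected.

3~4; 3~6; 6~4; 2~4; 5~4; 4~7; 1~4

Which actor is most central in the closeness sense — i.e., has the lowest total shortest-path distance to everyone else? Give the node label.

4

Farness (sum of distances to all others) for each node — 1:11, 2:11, 3:10, 4:6, 5:11, 6:10, 7:11.
The smallest farness is 6, for 4, so 4 has the highest closeness.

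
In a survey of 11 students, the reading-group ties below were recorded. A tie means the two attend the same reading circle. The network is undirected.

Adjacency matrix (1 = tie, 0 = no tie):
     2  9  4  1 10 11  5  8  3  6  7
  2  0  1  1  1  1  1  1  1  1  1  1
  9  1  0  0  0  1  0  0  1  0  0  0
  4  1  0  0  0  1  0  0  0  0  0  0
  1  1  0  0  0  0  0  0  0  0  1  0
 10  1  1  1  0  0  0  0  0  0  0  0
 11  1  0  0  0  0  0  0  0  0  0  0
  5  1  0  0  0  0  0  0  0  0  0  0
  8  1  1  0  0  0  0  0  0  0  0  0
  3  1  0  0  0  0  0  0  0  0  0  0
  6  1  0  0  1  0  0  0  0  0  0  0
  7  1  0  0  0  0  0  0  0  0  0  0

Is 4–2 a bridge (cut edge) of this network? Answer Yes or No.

No

Even without that edge, 4 still reaches 2 via 4 – 10 – 2, so the network stays connected. Not a bridge.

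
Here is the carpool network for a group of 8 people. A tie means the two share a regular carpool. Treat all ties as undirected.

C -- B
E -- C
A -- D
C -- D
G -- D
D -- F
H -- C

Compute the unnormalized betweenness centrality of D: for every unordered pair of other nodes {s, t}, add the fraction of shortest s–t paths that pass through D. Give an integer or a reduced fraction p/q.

15

Pairs whose geodesics pass through D — C–G: 1; C–A: 1; C–F: 1; H–G: 1; H–A: 1; H–F: 1; G–A: 1; G–F: 1; G–B: 1; G–E: 1; A–F: 1; A–B: 1; A–E: 1; F–B: 1 … (+1 more pairs).
All other pairs contribute 0.
Summing the contributions gives betweenness(D) = 15.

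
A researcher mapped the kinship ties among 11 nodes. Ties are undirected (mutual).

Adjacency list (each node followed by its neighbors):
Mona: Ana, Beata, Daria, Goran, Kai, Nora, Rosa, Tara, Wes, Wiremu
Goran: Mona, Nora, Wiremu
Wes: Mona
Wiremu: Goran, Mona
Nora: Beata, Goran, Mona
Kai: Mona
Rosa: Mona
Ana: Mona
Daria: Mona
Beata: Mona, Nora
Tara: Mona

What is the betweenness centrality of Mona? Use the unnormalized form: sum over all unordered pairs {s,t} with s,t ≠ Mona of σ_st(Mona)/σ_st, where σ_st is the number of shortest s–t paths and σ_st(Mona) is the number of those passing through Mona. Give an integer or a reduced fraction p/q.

41

Pairs whose geodesics pass through Mona — Nora–Daria: 1; Nora–Tara: 1; Nora–Kai: 1; Nora–Wiremu: 1/2; Nora–Ana: 1; Nora–Rosa: 1; Nora–Wes: 1; Goran–Daria: 1; Goran–Tara: 1; Goran–Kai: 1; Goran–Beata: 1/2; Goran–Ana: 1; Goran–Rosa: 1; Goran–Wes: 1 … (+28 more pairs).
All other pairs contribute 0.
Summing the contributions gives betweenness(Mona) = 41.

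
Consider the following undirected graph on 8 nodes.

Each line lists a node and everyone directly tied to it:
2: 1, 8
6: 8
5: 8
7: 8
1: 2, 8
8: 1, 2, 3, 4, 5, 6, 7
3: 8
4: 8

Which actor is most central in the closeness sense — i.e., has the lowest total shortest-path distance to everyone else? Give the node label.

8

Farness (sum of distances to all others) for each node — 1:12, 2:12, 3:13, 4:13, 5:13, 6:13, 7:13, 8:7.
The smallest farness is 7, for 8, so 8 has the highest closeness.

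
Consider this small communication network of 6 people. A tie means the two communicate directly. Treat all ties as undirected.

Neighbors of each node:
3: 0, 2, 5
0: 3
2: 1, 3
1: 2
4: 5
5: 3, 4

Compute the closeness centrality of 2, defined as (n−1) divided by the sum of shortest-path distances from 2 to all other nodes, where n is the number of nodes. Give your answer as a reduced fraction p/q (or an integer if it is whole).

5/9

Distances from 2: 0:2, 1:1, 3:1, 4:3, 5:2. Sum = 9.
n = 6, so closeness = 5/9.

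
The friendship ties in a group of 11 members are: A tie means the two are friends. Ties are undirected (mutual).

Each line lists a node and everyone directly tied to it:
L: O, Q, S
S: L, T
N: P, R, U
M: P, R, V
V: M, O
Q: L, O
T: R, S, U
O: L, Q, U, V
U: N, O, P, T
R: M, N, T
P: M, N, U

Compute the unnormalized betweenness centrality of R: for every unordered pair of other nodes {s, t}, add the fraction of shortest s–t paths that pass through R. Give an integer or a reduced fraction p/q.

13/3

Pairs whose geodesics pass through R — S–N: 1/2; S–M: 1; T–N: 1/2; T–M: 1; T–V: 1/2; N–M: 1/2; N–V: 1/3.
All other pairs contribute 0.
Summing the contributions gives betweenness(R) = 13/3.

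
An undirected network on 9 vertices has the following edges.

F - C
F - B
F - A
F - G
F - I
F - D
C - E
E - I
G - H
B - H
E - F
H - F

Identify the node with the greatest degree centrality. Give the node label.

F

Degrees — A:1, B:2, C:2, D:1, E:3, F:8, G:2, H:3, I:2.
The maximum is 8, attained only by F.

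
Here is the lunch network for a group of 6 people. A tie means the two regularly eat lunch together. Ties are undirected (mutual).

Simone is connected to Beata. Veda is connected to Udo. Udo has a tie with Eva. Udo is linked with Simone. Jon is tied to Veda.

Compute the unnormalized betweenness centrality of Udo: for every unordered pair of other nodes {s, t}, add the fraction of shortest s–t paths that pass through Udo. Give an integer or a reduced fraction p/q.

8

Pairs whose geodesics pass through Udo — Simone–Eva: 1; Simone–Veda: 1; Simone–Jon: 1; Beata–Eva: 1; Beata–Veda: 1; Beata–Jon: 1; Eva–Veda: 1; Eva–Jon: 1.
All other pairs contribute 0.
Summing the contributions gives betweenness(Udo) = 8.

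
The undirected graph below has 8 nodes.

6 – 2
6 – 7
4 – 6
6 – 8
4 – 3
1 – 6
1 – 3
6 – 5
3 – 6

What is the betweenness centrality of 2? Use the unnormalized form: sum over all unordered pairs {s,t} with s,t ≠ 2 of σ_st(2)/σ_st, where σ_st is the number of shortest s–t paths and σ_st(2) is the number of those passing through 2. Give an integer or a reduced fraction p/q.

0

No shortest path between any pair of other nodes passes through 2.
Summing the contributions gives betweenness(2) = 0.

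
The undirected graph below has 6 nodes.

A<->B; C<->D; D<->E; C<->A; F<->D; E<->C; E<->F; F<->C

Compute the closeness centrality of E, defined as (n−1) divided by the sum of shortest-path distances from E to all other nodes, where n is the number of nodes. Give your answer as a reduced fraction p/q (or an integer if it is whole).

5/8

Distances from E: A:2, B:3, C:1, D:1, F:1. Sum = 8.
n = 6, so closeness = 5/8.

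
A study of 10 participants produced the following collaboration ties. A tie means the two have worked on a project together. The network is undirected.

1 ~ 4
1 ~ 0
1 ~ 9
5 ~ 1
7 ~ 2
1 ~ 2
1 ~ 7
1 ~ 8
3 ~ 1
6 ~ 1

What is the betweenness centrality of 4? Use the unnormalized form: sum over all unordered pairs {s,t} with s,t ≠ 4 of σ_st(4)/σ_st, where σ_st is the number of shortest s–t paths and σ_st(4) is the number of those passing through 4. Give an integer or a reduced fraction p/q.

0

No shortest path between any pair of other nodes passes through 4.
Summing the contributions gives betweenness(4) = 0.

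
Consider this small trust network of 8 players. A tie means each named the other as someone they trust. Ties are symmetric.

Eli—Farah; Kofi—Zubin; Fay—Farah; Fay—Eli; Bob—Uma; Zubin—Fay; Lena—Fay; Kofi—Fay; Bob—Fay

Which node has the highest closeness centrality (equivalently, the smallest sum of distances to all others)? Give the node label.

Fay

Farness (sum of distances to all others) for each node — Bob:12, Eli:13, Farah:13, Fay:8, Kofi:13, Lena:14, Uma:18, Zubin:13.
The smallest farness is 8, for Fay, so Fay has the highest closeness.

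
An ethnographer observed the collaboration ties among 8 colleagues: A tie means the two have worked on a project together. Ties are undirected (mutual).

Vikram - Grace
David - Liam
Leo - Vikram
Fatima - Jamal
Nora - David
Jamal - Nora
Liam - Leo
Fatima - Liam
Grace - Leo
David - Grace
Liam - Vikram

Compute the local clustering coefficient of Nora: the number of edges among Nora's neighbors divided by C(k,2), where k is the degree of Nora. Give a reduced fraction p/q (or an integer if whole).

Nora's neighbors: David and Jamal (k = 2).
Possible neighbor pairs: C(2,2) = 1. Edges among them: none → e = 0.
Clustering(Nora) = 0/1.

0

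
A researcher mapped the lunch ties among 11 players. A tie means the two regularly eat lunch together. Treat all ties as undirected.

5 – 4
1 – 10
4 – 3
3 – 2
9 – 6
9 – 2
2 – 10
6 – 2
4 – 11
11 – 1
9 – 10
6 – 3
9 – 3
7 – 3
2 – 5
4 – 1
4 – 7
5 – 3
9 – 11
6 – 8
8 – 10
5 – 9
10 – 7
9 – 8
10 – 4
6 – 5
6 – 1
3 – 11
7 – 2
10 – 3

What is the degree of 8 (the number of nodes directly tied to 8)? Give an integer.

8 is directly tied to 6, 9, and 10. That is 3 neighbors, so the degree of 8 is 3.

3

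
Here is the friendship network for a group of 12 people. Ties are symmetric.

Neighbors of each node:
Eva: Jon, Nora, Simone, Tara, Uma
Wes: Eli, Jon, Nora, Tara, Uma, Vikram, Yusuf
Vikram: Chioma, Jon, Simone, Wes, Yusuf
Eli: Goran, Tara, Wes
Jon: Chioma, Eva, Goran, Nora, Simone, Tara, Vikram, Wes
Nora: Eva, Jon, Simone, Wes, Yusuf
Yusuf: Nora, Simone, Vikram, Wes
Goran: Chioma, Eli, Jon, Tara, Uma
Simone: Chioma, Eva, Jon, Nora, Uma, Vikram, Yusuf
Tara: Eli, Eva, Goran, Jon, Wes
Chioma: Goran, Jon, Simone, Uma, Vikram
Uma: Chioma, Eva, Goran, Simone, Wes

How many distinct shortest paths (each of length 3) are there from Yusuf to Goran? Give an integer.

The shortest distance is 3. The length-3 paths are: Yusuf–Wes–Eli–Goran; Yusuf–Nora–Jon–Goran; Yusuf–Wes–Jon–Goran; Yusuf–Vikram–Jon–Goran; Yusuf–Simone–Jon–Goran; Yusuf–Wes–Uma–Goran (and 4 more).
That gives 10 distinct shortest paths.

10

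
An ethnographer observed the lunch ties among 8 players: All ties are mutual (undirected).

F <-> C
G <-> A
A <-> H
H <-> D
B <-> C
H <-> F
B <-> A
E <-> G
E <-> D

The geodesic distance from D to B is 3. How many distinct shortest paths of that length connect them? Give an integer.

1

The shortest distance is 3, and the only length-3 path is D–H–A–B. So there is exactly 1 shortest path.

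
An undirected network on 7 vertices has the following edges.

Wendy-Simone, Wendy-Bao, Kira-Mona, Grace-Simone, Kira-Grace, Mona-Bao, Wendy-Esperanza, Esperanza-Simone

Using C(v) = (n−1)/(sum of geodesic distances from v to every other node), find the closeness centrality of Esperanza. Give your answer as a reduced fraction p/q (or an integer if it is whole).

Distances from Esperanza: Bao:2, Grace:2, Kira:3, Mona:3, Simone:1, Wendy:1. Sum = 12.
n = 7, so closeness = 6/12 = 1/2.

1/2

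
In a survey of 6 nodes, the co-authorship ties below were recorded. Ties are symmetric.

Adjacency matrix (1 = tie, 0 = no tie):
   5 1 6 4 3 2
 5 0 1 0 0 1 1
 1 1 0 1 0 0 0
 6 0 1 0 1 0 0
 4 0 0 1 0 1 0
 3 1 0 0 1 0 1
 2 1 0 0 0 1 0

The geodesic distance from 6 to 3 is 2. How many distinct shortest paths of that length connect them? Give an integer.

1

The shortest distance is 2, and the only length-2 path is 6–4–3. So there is exactly 1 shortest path.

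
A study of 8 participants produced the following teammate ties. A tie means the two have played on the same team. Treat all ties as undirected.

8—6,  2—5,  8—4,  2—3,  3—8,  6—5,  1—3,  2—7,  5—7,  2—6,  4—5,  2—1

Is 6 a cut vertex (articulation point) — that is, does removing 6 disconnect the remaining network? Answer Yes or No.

Even without 6, every remaining node can still reach every other (the residual graph is connected), so 6 is not a cut vertex.

No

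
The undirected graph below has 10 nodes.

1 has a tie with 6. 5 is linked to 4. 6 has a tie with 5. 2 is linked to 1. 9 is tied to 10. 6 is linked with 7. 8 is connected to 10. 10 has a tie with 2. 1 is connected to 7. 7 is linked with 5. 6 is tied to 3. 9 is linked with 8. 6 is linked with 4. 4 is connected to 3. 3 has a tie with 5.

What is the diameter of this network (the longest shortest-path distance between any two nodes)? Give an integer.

Eccentricity of each node (its greatest distance to any other): 1:3, 2:3, 3:5, 4:5, 5:5, 6:4, 7:4, 8:5, 9:5, 10:4.
The maximum eccentricity is 5, realized for instance by the pair 8–4 via 8 – 10 – 2 – 1 – 6 – 4. So the diameter is 5.

5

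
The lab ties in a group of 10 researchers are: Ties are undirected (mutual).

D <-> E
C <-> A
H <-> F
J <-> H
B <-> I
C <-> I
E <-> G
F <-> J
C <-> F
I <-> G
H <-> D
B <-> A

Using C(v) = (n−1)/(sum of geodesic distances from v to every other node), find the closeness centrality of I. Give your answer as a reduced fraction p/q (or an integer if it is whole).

Distances from I: A:2, B:1, C:1, D:3, E:2, F:2, G:1, H:3, J:3. Sum = 18.
n = 10, so closeness = 9/18 = 1/2.

1/2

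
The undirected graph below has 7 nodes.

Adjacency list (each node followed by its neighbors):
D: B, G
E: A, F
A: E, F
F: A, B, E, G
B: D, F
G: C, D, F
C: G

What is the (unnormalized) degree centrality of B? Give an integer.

B is directly tied to D and F. That is 2 neighbors, so the degree of B is 2.

2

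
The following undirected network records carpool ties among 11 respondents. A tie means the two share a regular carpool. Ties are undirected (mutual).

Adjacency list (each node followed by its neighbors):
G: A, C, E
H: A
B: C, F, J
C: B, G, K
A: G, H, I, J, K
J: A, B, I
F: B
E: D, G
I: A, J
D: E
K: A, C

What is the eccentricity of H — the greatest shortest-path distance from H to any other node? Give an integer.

Distances from H: A:1, B:3, C:3, D:4, E:3, F:4, G:2, I:2, J:2, K:2.
The largest is 4 (to F and D), so the eccentricity of H is 4.

4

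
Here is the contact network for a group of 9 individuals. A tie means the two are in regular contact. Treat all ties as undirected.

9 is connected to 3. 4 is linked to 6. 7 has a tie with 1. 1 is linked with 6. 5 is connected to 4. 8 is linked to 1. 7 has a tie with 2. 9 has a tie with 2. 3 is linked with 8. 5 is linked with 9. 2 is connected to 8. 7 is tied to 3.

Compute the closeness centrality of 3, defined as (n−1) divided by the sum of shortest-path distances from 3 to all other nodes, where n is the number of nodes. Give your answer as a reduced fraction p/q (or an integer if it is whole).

8/15

Distances from 3: 1:2, 2:2, 4:3, 5:2, 6:3, 7:1, 8:1, 9:1. Sum = 15.
n = 9, so closeness = 8/15.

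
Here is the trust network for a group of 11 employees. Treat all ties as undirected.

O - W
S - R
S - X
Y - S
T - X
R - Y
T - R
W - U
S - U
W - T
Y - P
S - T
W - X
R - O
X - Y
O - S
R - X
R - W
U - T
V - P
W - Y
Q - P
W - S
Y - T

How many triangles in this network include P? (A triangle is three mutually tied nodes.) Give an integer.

P's neighbors are Q, V, and Y, but none of them are tied to each other, so no triangle contains P.

0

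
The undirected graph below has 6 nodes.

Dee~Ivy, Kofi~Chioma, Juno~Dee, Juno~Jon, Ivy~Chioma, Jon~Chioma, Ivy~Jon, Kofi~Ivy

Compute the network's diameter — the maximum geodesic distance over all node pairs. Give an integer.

3

Eccentricity of each node (its greatest distance to any other): Chioma:2, Dee:2, Ivy:2, Jon:2, Juno:3, Kofi:3.
The maximum eccentricity is 3, realized for instance by the pair Kofi–Juno via Kofi – Chioma – Jon – Juno. So the diameter is 3.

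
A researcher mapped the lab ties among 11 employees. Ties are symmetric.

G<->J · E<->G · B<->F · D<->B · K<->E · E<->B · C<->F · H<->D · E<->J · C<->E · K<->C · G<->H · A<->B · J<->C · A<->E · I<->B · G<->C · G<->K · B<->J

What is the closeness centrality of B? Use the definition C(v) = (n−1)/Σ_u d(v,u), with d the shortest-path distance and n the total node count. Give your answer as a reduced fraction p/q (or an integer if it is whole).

Distances from B: A:1, C:2, D:1, E:1, F:1, G:2, H:2, I:1, J:1, K:2. Sum = 14.
n = 11, so closeness = 10/14 = 5/7.

5/7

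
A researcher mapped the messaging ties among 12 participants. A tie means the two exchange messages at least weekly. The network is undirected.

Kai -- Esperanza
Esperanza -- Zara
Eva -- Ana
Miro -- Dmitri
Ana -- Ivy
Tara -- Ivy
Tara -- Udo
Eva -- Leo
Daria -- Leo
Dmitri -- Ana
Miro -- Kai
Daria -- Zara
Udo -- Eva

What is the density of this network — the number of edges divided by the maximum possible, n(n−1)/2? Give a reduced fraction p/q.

There are 13 edges and 12 nodes, so the maximum possible is C(12,2) = 66.
Density = 13/66.

13/66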